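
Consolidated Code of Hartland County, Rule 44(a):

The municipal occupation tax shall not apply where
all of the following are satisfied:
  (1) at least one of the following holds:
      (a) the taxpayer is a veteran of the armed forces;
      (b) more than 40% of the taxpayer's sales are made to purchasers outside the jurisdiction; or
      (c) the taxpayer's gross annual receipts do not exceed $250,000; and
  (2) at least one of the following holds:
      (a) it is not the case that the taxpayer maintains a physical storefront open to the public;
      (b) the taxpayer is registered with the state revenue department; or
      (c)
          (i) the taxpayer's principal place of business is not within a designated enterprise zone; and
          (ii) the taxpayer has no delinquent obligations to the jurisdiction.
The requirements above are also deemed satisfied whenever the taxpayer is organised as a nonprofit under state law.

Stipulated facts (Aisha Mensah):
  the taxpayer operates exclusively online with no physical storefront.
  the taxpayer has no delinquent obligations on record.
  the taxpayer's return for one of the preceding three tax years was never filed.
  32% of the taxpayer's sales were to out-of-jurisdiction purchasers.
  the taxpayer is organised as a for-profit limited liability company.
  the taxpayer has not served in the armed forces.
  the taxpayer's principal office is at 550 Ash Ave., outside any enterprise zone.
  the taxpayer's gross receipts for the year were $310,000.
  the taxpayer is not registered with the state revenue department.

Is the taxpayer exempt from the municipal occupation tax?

No — not exempt.

(a) veteran — not satisfied.
(b) >40% out-of-jur. sales — fails.
(c) receipts ≤ $250,000 — not satisfied.
(1) = F OR F OR F = false.
(a) not (has storefront) — satisfied.
(b) state-registered — not satisfied.
(i) not (in enterprise zone) — met.
(ii) no delinquency — holds.
(c) = T AND T = true.
(2): T OR F OR T → true.
So Overall is not satisfied (F AND T).
Exception (nonprofit) — not satisfied.
Result: main false OR exception false → false.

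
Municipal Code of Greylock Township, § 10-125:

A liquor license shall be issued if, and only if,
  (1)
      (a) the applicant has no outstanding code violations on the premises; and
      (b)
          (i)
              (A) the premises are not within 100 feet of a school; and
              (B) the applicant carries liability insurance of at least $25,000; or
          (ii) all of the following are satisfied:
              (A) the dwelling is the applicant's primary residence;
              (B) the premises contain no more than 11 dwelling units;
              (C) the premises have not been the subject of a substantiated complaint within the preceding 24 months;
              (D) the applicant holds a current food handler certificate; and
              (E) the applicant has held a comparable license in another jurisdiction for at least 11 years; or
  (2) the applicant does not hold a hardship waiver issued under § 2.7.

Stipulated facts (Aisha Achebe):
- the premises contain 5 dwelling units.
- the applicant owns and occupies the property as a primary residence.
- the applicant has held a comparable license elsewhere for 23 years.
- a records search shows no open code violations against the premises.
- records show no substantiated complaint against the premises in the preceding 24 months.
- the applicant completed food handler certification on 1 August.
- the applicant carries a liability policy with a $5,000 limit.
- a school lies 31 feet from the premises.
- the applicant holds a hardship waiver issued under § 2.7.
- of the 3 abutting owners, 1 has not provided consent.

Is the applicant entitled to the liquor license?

(a) no code violations — holds.
(A) ≥100 ft from school — not met.
(B) insurance ≥ $25,000 — not met.
(i): F AND F → false.
(A) primary residence — holds.
(B) ≤ 11 units — satisfied.
(C) no complaint in 24 mo. — met.
(D) food handler cert. — holds.
(E) prior license ≥ 11 yr — met.
So (ii) is satisfied (T AND T AND T AND T AND T).
So (b) is satisfied (F OR T).
(1): T AND T → true.
(2) not (hardship waiver) — fails.
Overall = T OR F = true.

Yes — granted.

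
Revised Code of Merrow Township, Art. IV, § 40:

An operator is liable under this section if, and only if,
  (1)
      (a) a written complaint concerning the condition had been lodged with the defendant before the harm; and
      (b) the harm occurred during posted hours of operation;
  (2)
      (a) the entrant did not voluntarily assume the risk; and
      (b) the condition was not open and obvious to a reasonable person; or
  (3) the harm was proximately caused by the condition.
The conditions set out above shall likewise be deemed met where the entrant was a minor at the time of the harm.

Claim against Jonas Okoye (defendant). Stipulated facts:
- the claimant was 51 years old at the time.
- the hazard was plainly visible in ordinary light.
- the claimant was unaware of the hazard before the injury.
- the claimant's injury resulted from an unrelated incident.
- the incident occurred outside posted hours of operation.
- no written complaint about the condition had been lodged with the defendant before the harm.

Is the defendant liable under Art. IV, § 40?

No — not liable.

(a) complaint lodged — not satisfied.
(b) during posted hours — fails.
(1) = F AND F = false.
(a) no assumed risk — holds.
(b) not open/obvious — not met.
So (2) is not satisfied (T AND F).
(3) proximate cause — not met.
So Overall is not satisfied (F OR F OR F).
Exception (entrant a minor) — not satisfied.
Result: main false OR exception false → false.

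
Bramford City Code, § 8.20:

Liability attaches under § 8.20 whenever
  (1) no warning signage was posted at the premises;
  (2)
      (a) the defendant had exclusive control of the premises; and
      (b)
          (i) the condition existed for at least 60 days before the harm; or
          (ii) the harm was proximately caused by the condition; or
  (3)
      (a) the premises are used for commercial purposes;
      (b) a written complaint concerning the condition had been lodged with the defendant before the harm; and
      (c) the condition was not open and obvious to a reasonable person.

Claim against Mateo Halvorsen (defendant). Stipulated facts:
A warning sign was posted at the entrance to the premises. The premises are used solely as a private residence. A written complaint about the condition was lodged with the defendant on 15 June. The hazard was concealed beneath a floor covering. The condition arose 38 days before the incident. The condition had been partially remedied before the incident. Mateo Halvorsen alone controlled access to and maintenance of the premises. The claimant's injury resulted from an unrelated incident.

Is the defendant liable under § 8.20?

(1) no signage posted — not satisfied.
(a) exclusive control — satisfied.
(i) condition ≥60 days old — not met.
(ii) proximate cause — not satisfied.
(b) = F OR F = false.
So (2) is not satisfied (T AND F).
(a) commercial use — fails.
(b) complaint lodged — holds.
(c) not open/obvious — met.
So (3) is not satisfied (F AND T AND T).
So Overall is not satisfied (F OR F OR F).

No — not liable.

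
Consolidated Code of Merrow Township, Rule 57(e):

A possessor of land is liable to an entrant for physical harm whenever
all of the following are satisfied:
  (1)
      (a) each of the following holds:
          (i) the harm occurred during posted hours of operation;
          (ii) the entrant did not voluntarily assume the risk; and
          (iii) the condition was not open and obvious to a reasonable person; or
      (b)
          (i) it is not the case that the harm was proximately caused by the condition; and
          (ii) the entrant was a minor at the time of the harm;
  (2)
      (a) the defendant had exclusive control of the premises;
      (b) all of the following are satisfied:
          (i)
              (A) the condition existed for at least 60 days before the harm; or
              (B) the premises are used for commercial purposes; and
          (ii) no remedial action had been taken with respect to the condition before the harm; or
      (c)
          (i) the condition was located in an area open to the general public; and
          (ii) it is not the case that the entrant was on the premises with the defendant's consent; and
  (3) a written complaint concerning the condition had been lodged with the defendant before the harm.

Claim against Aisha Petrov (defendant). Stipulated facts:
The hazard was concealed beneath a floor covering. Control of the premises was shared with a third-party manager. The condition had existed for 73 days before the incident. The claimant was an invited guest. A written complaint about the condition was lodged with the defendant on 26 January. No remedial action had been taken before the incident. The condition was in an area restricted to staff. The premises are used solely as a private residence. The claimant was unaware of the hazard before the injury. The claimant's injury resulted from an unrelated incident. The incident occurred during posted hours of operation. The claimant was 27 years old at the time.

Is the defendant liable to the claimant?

(i) during posted hours — satisfied.
(ii) no assumed risk — holds.
(iii) not open/obvious — met.
(a): T AND T AND T → true.
(i) not (proximate cause) — satisfied.
(ii) entrant a minor — fails.
So (b) is not satisfied (T AND F).
(1) = T OR F = true.
(a) exclusive control — fails.
(A) condition ≥60 days old — met.
(B) commercial use — not satisfied.
(i) = T OR F = true.
(ii) no remedial action — holds.
So (b) is satisfied (T AND T).
(i) public area — not met.
(ii) not (consent to enter) — not met.
(c) = F AND F = false.
So (2) is satisfied (F OR T OR F).
(3) complaint lodged — met.
Overall: T AND T AND T → true.

Yes — liable.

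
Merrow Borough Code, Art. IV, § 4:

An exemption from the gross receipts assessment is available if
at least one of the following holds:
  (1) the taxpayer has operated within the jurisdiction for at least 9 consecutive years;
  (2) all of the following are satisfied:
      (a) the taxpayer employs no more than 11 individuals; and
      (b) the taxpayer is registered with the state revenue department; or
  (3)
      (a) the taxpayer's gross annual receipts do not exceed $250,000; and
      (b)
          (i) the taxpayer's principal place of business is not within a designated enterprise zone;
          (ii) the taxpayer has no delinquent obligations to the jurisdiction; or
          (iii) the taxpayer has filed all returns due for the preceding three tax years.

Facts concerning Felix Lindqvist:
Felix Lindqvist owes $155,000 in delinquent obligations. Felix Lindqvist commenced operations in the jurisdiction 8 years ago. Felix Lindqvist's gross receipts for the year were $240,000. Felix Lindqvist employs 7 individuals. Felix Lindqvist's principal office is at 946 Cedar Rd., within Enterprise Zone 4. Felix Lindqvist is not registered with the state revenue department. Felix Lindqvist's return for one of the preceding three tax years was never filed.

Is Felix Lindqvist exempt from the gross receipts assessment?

(1) ≥ 9 yrs in jurisdiction — not met.
(a) ≤ 11 employees — holds.
(b) state-registered — not satisfied.
So (2) is not satisfied (T AND F).
(a) receipts ≤ $250,000 — holds.
(i) not (in enterprise zone) — not satisfied.
(ii) no delinquency — not satisfied.
(iii) returns current — not met.
(b) = F OR F OR F = false.
(3) = T AND F = false.
Overall = F OR F OR F = false.

No — not exempt.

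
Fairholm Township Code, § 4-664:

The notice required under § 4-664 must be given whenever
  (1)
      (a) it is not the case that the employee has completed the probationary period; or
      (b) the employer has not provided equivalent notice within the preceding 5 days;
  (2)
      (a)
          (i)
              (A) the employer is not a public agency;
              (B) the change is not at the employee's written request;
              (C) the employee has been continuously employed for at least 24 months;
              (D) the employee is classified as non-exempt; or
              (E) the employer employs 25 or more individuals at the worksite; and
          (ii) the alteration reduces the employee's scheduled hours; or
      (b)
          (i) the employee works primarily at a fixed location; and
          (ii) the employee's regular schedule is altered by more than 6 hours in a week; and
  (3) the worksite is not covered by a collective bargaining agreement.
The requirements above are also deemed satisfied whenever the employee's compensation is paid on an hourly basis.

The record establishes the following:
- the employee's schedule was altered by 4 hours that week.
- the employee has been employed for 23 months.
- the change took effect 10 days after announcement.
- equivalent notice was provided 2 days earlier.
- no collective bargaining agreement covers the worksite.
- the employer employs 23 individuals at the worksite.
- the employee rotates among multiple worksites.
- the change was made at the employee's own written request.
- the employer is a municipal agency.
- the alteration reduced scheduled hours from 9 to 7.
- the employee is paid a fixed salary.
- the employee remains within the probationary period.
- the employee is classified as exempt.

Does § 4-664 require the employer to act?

No — not required.

(a) not (past probation) — holds.
(b) no recent notice — fails.
(1) = T OR F = true.
(A) not (public agency) — not satisfied.
(B) not employee-requested — not satisfied.
(C) tenure ≥ 24 mo. — not satisfied.
(D) non-exempt — not met.
(E) ≥ 25 at site — fails.
So (i) is not satisfied (F OR F OR F OR F OR F).
(ii) hours reduced — satisfied.
So (a) is not satisfied (F AND T).
(i) fixed location — fails.
(ii) schedule shift > 6h — not satisfied.
So (b) is not satisfied (F AND F).
(2) = F OR F = false.
(3) no CBA — satisfied.
Overall = T AND F AND T = false.
Exception (hourly-paid) — not satisfied.
Result: main false OR exception false → false.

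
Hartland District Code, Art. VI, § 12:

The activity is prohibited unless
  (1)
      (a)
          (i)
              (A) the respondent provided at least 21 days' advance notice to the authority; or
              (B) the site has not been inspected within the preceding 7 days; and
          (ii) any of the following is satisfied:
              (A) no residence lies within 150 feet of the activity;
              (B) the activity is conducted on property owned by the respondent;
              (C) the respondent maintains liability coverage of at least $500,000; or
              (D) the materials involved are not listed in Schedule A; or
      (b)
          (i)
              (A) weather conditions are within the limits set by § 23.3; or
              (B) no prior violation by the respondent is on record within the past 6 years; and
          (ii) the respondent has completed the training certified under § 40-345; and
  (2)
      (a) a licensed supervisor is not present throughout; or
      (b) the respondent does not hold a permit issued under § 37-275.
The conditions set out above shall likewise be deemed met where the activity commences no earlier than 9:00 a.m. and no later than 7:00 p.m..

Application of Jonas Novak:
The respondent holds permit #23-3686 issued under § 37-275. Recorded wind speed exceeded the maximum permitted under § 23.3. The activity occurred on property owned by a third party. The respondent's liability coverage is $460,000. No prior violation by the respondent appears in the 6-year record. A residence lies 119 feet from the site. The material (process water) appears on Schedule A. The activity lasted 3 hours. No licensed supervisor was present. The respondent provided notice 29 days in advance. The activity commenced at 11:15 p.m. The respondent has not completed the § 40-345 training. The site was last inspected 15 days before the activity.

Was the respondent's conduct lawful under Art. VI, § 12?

(A) ≥21 days' notice — satisfied.
(B) not (site inspected) — holds.
(i): T OR T → true.
(A) no residence in 150 ft — not met.
(B) own property — not satisfied.
(C) coverage ≥ $500,000 — not satisfied.
(D) not (Schedule A material) — not met.
So (ii) is not satisfied (F OR F OR F OR F).
(a) = T AND F = false.
(A) weather ok — not satisfied.
(B) no prior violation — holds.
(i): F OR T → true.
(ii) training certified — not met.
(b): T AND F → false.
So (1) is not satisfied (F OR F).
(a) not (supervisor present) — satisfied.
(b) not (holds permit) — not met.
(2): T OR F → true.
Overall = F AND T = false.
Exception (start within hours) — not satisfied.
Result: main false OR exception false → false.

No — unlawful.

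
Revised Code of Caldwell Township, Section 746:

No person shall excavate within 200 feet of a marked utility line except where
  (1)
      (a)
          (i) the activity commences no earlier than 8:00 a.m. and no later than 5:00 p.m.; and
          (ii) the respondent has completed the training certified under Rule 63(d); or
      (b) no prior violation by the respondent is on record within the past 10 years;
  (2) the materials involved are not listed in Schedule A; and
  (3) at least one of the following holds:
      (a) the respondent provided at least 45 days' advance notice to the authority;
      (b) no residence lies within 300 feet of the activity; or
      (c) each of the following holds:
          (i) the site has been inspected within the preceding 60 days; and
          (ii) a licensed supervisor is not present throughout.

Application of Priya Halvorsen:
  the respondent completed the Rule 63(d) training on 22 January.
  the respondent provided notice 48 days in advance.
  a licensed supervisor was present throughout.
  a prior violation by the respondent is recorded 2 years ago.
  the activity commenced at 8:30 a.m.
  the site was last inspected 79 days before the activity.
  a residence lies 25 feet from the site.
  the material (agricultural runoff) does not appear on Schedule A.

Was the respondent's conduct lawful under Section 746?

Yes — lawful.

(i) start within hours — holds.
(ii) training certified — met.
(a): T AND T → true.
(b) no prior violation — not met.
(1): T OR F → true.
(2) not (Schedule A material) — satisfied.
(a) ≥45 days' notice — met.
(b) no residence in 300 ft — not satisfied.
(i) site inspected — fails.
(ii) not (supervisor present) — not met.
So (c) is not satisfied (F AND F).
So (3) is satisfied (T OR F OR F).
So Overall is satisfied (T AND T AND T).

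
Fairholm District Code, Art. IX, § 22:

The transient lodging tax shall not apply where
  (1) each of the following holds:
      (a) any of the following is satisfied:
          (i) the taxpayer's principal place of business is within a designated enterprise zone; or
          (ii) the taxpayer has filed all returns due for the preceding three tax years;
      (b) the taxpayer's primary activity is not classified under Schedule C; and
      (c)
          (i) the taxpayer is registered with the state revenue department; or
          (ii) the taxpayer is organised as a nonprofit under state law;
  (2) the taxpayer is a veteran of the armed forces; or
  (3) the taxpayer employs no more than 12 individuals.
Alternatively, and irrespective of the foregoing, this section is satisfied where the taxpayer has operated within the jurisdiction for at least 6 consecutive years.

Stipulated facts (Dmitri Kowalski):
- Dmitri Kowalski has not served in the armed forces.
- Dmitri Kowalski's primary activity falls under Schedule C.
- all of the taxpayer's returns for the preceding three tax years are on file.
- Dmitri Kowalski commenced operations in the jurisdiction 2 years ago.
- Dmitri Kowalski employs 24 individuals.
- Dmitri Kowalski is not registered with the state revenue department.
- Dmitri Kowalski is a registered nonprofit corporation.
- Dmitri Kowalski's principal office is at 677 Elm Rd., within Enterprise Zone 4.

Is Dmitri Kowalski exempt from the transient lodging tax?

No — not exempt.

(i) in enterprise zone — holds.
(ii) returns current — met.
(a): T OR T → true.
(b) not (Schedule C activity) — fails.
(i) state-registered — not satisfied.
(ii) nonprofit — satisfied.
(c) = F OR T = true.
(1): T AND F AND T → false.
(2) veteran — fails.
(3) ≤ 12 employees — not met.
Overall: F OR F OR F → false.
Exception (≥ 6 yrs in jurisdiction) — not satisfied.
Result: main false OR exception false → false.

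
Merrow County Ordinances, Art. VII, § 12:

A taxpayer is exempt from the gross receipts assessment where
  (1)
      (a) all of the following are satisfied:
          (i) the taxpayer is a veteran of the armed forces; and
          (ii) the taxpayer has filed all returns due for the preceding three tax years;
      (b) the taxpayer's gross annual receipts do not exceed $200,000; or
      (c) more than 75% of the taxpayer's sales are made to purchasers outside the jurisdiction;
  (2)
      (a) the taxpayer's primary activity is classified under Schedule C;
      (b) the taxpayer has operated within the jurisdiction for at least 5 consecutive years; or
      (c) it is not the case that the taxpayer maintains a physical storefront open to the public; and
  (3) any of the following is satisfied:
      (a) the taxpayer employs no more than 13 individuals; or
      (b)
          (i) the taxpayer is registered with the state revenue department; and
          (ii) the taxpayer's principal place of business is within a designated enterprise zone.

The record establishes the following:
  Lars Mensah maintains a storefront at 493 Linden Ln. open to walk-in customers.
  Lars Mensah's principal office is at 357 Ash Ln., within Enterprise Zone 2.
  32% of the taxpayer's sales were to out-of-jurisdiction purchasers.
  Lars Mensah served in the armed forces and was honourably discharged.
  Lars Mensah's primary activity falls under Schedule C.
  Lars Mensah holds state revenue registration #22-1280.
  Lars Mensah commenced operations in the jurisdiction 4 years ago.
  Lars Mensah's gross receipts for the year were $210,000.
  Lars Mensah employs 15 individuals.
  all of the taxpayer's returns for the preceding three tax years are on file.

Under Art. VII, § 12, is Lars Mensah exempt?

Yes — exempt.

(i) veteran — satisfied.
(ii) returns current — satisfied.
(a) = T AND T = true.
(b) receipts ≤ $200,000 — not satisfied.
(c) >75% out-of-jur. sales — fails.
So (1) is satisfied (T OR F OR F).
(a) Schedule C activity — satisfied.
(b) ≥ 5 yrs in jurisdiction — fails.
(c) not (has storefront) — not satisfied.
So (2) is satisfied (T OR F OR F).
(a) ≤ 13 employees — fails.
(i) state-registered — satisfied.
(ii) in enterprise zone — satisfied.
(b) = T AND T = true.
(3) = F OR T = true.
Overall = T AND T AND T = true.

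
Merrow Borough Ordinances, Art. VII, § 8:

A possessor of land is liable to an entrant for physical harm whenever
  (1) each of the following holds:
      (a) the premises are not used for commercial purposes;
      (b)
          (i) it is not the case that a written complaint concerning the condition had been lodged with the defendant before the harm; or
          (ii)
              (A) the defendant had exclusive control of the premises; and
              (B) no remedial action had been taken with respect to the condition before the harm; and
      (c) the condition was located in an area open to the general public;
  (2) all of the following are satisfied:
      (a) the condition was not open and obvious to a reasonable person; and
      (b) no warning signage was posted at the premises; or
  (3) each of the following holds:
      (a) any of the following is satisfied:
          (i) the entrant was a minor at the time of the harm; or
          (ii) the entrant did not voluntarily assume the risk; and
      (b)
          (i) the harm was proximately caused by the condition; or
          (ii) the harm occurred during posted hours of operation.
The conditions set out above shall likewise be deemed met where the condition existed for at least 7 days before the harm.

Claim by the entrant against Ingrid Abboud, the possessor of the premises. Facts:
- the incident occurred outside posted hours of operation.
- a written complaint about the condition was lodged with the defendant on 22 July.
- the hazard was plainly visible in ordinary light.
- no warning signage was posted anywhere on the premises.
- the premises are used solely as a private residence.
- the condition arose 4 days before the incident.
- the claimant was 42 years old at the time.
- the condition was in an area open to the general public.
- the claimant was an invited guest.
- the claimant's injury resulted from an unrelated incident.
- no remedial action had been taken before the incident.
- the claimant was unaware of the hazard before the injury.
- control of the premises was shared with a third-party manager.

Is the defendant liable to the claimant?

No — not liable.

(a) not (commercial use) — met.
(i) not (complaint lodged) — not satisfied.
(A) exclusive control — not satisfied.
(B) no remedial action — holds.
(ii) = F AND T = false.
(b) = F OR F = false.
(c) public area — satisfied.
(1) = T AND F AND T = false.
(a) not open/obvious — not satisfied.
(b) no signage posted — holds.
(2) = F AND T = false.
(i) entrant a minor — not satisfied.
(ii) no assumed risk — met.
(a): F OR T → true.
(i) proximate cause — not satisfied.
(ii) during posted hours — not satisfied.
So (b) is not satisfied (F OR F).
So (3) is not satisfied (T AND F).
Overall: F OR F OR F → false.
Exception (condition ≥7 days old) — not satisfied.
Result: main false OR exception false → false.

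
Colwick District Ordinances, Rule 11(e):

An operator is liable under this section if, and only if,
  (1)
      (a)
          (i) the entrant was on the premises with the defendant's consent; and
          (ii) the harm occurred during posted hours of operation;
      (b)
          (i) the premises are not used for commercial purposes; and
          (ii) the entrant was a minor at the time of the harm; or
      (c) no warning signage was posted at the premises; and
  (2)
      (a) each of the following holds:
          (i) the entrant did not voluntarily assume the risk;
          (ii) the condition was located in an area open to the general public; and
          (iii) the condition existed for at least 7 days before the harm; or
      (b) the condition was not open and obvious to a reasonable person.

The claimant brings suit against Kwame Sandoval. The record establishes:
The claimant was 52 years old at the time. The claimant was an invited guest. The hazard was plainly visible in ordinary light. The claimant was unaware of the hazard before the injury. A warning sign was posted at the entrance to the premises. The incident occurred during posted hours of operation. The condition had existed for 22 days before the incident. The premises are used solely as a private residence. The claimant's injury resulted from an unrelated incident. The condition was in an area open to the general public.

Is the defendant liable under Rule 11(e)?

(i) consent to enter — met.
(ii) during posted hours — holds.
(a): T AND T → true.
(i) not (commercial use) — holds.
(ii) entrant a minor — not satisfied.
(b) = T AND F = false.
(c) no signage posted — not met.
So (1) is satisfied (T OR F OR F).
(i) no assumed risk — met.
(ii) public area — met.
(iii) condition ≥7 days old — holds.
(a): T AND T AND T → true.
(b) not open/obvious — not met.
So (2) is satisfied (T OR F).
Overall: T AND T → true.

Yes — liable.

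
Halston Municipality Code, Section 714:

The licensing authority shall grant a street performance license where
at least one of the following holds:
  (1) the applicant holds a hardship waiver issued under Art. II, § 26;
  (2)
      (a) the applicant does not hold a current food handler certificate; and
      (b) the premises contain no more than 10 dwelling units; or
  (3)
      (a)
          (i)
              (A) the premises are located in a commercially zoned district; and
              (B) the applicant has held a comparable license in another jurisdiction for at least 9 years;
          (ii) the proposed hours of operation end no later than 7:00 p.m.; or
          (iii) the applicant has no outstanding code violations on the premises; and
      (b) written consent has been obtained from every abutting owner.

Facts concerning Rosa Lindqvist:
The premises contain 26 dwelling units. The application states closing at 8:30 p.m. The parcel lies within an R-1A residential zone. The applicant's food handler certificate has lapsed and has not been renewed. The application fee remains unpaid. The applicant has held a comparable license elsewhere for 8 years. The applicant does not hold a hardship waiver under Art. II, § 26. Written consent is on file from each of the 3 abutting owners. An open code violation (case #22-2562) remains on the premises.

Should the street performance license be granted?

(1) hardship waiver — fails.
(a) not (food handler cert.) — holds.
(b) ≤ 10 units — fails.
So (2) is not satisfied (T AND F).
(A) commercially zoned — not met.
(B) prior license ≥ 9 yr — not satisfied.
(i) = F AND F = false.
(ii) closes by 7 p.m. — not met.
(iii) no code violations — not met.
(a) = F OR F OR F = false.
(b) all abutters consent — satisfied.
So (3) is not satisfied (F AND T).
So Overall is not satisfied (F OR F OR F).

No — denied.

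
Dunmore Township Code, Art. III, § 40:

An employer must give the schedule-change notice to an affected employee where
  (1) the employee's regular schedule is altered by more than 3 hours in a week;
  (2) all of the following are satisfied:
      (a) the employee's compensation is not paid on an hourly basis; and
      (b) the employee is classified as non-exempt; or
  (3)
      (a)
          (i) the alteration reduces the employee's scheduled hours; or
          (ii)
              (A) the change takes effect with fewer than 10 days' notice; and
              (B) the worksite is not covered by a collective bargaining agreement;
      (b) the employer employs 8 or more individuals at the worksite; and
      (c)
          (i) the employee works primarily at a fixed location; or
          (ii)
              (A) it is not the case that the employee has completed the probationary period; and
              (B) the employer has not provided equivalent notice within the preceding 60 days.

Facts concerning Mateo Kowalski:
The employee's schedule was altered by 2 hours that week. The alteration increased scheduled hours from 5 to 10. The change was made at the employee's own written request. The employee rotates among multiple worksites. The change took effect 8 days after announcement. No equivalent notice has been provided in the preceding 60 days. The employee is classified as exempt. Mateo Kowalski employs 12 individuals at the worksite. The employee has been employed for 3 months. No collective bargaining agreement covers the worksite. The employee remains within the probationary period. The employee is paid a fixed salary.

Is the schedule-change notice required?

(1) schedule shift > 3h — fails.
(a) not (hourly-paid) — holds.
(b) non-exempt — not satisfied.
(2): T AND F → false.
(i) hours reduced — fails.
(A) < 10 days' notice — holds.
(B) no CBA — holds.
(ii): T AND T → true.
So (a) is satisfied (F OR T).
(b) ≥ 8 at site — met.
(i) fixed location — fails.
(A) not (past probation) — satisfied.
(B) no recent notice — holds.
(ii): T AND T → true.
(c): F OR T → true.
So (3) is satisfied (T AND T AND T).
So Overall is satisfied (F OR F OR T).

Yes — required.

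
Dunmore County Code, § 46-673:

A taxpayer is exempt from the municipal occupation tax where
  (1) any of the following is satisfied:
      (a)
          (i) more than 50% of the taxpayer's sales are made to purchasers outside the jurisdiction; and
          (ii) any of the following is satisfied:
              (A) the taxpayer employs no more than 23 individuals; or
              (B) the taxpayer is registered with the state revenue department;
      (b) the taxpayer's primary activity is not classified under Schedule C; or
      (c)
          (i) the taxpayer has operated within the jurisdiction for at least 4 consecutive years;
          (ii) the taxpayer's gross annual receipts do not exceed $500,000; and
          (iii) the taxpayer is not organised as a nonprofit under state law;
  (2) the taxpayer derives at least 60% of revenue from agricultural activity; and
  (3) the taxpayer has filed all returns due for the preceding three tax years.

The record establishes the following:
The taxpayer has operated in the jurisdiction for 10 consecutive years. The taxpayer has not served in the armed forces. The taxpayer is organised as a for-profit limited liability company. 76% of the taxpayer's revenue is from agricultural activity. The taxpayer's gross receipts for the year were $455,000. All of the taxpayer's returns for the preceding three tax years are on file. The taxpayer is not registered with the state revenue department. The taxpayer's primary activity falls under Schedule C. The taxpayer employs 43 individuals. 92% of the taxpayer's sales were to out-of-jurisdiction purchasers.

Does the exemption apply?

Yes — exempt.

(i) >50% out-of-jur. sales — met.
(A) ≤ 23 employees — not satisfied.
(B) state-registered — not satisfied.
(ii): F OR F → false.
(a): T AND F → false.
(b) not (Schedule C activity) — not met.
(i) ≥ 4 yrs in jurisdiction — holds.
(ii) receipts ≤ $500,000 — met.
(iii) not (nonprofit) — met.
So (c) is satisfied (T AND T AND T).
So (1) is satisfied (F OR F OR T).
(2) ≥60% agricultural — met.
(3) returns current — satisfied.
So Overall is satisfied (T AND T AND T).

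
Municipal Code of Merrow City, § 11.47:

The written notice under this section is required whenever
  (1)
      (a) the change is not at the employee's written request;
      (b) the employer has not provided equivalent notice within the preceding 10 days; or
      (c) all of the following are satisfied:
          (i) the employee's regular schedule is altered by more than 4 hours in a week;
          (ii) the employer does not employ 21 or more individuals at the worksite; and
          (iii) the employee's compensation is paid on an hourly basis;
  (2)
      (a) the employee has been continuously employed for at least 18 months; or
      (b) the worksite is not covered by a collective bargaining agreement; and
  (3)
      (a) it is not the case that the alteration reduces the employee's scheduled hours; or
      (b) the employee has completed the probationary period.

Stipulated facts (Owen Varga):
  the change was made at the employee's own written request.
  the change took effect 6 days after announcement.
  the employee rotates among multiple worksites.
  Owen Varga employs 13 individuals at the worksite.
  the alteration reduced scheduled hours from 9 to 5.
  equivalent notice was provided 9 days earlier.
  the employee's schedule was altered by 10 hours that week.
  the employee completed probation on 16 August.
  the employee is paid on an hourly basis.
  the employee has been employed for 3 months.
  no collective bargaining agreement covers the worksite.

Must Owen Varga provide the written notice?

Yes — required.

(a) not employee-requested — not met.
(b) no recent notice — fails.
(i) schedule shift > 4h — holds.
(ii) not (≥ 21 at site) — satisfied.
(iii) hourly-paid — met.
(c): T AND T AND T → true.
So (1) is satisfied (F OR F OR T).
(a) tenure ≥ 18 mo. — fails.
(b) no CBA — satisfied.
(2): F OR T → true.
(a) not (hours reduced) — fails.
(b) past probation — holds.
(3) = F OR T = true.
Overall: T AND T AND T → true.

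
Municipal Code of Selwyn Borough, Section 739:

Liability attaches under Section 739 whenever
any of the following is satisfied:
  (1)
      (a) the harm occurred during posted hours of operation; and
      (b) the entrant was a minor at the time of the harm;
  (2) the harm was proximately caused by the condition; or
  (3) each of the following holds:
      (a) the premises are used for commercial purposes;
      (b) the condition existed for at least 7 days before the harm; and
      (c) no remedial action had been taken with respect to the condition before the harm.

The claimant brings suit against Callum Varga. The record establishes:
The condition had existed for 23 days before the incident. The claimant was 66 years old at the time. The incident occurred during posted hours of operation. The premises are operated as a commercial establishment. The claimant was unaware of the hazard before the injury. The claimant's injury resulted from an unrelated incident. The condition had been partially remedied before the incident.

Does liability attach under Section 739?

(a) during posted hours — met.
(b) entrant a minor — not satisfied.
So (1) is not satisfied (T AND F).
(2) proximate cause — not met.
(a) commercial use — met.
(b) condition ≥7 days old — satisfied.
(c) no remedial action — not satisfied.
(3): T AND T AND F → false.
Overall = F OR F OR F = false.

No — not liable.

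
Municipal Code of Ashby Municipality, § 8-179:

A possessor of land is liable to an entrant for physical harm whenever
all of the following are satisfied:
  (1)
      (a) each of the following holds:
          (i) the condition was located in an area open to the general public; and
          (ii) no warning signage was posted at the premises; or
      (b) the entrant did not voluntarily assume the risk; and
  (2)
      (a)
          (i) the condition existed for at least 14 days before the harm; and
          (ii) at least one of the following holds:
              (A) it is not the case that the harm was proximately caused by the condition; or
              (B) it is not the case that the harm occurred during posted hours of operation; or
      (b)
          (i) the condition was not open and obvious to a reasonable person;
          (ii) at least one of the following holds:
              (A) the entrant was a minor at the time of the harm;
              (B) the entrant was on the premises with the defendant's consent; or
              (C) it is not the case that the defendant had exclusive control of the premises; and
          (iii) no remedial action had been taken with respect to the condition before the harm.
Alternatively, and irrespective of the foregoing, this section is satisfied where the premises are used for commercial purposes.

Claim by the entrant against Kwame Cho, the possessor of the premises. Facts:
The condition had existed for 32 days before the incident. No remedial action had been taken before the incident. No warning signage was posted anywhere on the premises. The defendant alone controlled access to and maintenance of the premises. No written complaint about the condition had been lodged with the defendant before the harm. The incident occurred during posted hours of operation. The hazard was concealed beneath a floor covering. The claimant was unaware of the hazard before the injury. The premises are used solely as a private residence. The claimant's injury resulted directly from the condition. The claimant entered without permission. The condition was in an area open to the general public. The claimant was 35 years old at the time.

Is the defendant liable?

No — not liable.

(i) public area — holds.
(ii) no signage posted — satisfied.
(a): T AND T → true.
(b) no assumed risk — met.
So (1) is satisfied (T OR T).
(i) condition ≥14 days old — satisfied.
(A) not (proximate cause) — not satisfied.
(B) not (during posted hours) — not met.
(ii): F OR F → false.
So (a) is not satisfied (T AND F).
(i) not open/obvious — holds.
(A) entrant a minor — not satisfied.
(B) consent to enter — not satisfied.
(C) not (exclusive control) — not met.
(ii) = F OR F OR F = false.
(iii) no remedial action — satisfied.
So (b) is not satisfied (T AND F AND T).
(2): F OR F → false.
So Overall is not satisfied (T AND F).
Exception (commercial use) — not satisfied.
Result: main false OR exception false → false.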